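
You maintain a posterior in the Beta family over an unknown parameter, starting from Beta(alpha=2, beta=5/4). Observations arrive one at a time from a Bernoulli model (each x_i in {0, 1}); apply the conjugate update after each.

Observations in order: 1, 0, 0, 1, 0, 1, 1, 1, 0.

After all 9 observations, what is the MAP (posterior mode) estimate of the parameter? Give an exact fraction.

obs 1: x=1 → posterior Beta(3, 5/4)
obs 2: x=0 → posterior Beta(3, 9/4)
obs 3: x=0 → posterior Beta(3, 13/4)
obs 4: x=1 → posterior Beta(4, 13/4)
obs 5: x=0 → posterior Beta(4, 17/4)
obs 6: x=1 → posterior Beta(5, 17/4)
obs 7: x=1 → posterior Beta(6, 17/4)
obs 8: x=1 → posterior Beta(7, 17/4)
obs 9: x=0 → posterior Beta(7, 21/4)

24/41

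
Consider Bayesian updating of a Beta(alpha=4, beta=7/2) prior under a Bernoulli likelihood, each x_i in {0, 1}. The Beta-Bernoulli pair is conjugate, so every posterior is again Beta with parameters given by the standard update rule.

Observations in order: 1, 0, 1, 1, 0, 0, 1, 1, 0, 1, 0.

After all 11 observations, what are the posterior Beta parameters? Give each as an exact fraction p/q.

alpha=10, beta=17/2

obs 1: x=1 → posterior Beta(5, 7/2)
obs 2: x=0 → posterior Beta(5, 9/2)
obs 3: x=1 → posterior Beta(6, 9/2)
obs 4: x=1 → posterior Beta(7, 9/2)
obs 5: x=0 → posterior Beta(7, 11/2)
obs 6: x=0 → posterior Beta(7, 13/2)
obs 7: x=1 → posterior Beta(8, 13/2)
obs 8: x=1 → posterior Beta(9, 13/2)
obs 9: x=0 → posterior Beta(9, 15/2)
obs 10: x=1 → posterior Beta(10, 15/2)
obs 11: x=0 → posterior Beta(10, 17/2)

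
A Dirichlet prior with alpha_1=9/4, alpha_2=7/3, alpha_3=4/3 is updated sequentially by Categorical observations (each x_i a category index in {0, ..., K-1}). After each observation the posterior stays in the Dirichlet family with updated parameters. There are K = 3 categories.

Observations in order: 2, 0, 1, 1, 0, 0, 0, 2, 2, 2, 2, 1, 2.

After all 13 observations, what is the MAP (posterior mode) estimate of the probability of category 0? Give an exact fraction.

63/191

obs 1: x=2 → posterior Dirichlet(9/4, 7/3, 7/3)
obs 2: x=0 → posterior Dirichlet(13/4, 7/3, 7/3)
obs 3: x=1 → posterior Dirichlet(13/4, 10/3, 7/3)
obs 4: x=1 → posterior Dirichlet(13/4, 13/3, 7/3)
obs 5: x=0 → posterior Dirichlet(17/4, 13/3, 7/3)
obs 6: x=0 → posterior Dirichlet(21/4, 13/3, 7/3)
obs 7: x=0 → posterior Dirichlet(25/4, 13/3, 7/3)
obs 8: x=2 → posterior Dirichlet(25/4, 13/3, 10/3)
obs 9: x=2 → posterior Dirichlet(25/4, 13/3, 13/3)
obs 10: x=2 → posterior Dirichlet(25/4, 13/3, 16/3)
obs 11: x=2 → posterior Dirichlet(25/4, 13/3, 19/3)
obs 12: x=1 → posterior Dirichlet(25/4, 16/3, 19/3)
obs 13: x=2 → posterior Dirichlet(25/4, 16/3, 22/3)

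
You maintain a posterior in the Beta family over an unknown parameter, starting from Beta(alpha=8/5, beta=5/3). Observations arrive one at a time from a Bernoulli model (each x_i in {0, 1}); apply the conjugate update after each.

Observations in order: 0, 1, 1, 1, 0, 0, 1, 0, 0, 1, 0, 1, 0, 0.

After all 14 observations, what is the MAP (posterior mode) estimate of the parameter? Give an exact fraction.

obs 1: x=0 → posterior Beta(8/5, 8/3)
obs 2: x=1 → posterior Beta(13/5, 8/3)
obs 3: x=1 → posterior Beta(18/5, 8/3)
obs 4: x=1 → posterior Beta(23/5, 8/3)
obs 5: x=0 → posterior Beta(23/5, 11/3)
obs 6: x=0 → posterior Beta(23/5, 14/3)
obs 7: x=1 → posterior Beta(28/5, 14/3)
obs 8: x=0 → posterior Beta(28/5, 17/3)
obs 9: x=0 → posterior Beta(28/5, 20/3)
obs 10: x=1 → posterior Beta(33/5, 20/3)
obs 11: x=0 → posterior Beta(33/5, 23/3)
obs 12: x=1 → posterior Beta(38/5, 23/3)
obs 13: x=0 → posterior Beta(38/5, 26/3)
obs 14: x=0 → posterior Beta(38/5, 29/3)

99/229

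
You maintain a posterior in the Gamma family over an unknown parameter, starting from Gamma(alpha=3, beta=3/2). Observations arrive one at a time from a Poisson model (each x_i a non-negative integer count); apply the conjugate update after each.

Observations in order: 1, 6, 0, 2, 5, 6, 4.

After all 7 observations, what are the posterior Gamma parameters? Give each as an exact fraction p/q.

alpha=27, beta=17/2

obs 1: x=1 → posterior Gamma(4, 5/2)
obs 2: x=6 → posterior Gamma(10, 7/2)
obs 3: x=0 → posterior Gamma(10, 9/2)
obs 4: x=2 → posterior Gamma(12, 11/2)
obs 5: x=5 → posterior Gamma(17, 13/2)
obs 6: x=6 → posterior Gamma(23, 15/2)
obs 7: x=4 → posterior Gamma(27, 17/2)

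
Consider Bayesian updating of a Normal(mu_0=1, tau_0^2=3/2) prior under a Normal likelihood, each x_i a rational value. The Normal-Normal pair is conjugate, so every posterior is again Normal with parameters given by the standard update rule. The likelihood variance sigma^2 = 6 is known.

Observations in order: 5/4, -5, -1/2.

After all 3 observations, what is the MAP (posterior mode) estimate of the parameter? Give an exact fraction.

obs 1: x=5/4 → posterior Normal(21/20, 6/5)
obs 2: x=-5 → posterior Normal(1/24, 1)
obs 3: x=-1/2 → posterior Normal(-1/28, 6/7)

-1/28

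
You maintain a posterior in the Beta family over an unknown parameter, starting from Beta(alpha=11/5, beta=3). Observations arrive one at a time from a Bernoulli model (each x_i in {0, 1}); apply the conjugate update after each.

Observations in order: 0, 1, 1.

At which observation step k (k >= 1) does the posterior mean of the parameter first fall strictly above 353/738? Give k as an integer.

obs 1: x=0 → posterior Beta(11/5, 4)
obs 2: x=1 → posterior Beta(16/5, 4)
obs 3: x=1 → posterior Beta(21/5, 4)

k = 3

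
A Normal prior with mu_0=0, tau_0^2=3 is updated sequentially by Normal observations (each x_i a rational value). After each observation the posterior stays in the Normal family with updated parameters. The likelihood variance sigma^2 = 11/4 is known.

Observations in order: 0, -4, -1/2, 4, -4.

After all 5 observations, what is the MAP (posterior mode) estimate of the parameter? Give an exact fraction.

obs 1: x=0 → posterior Normal(0, 33/23)
obs 2: x=-4 → posterior Normal(-48/35, 33/35)
obs 3: x=-1/2 → posterior Normal(-54/47, 33/47)
obs 4: x=4 → posterior Normal(-6/59, 33/59)
obs 5: x=-4 → posterior Normal(-54/71, 33/71)

-54/71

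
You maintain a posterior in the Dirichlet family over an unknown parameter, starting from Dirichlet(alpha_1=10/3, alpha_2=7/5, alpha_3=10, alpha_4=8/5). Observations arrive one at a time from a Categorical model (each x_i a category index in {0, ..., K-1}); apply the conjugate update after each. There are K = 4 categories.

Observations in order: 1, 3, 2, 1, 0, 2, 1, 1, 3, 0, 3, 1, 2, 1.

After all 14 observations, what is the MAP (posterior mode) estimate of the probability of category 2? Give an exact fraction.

36/79

obs 1: x=1 → posterior Dirichlet(10/3, 12/5, 10, 8/5)
obs 2: x=3 → posterior Dirichlet(10/3, 12/5, 10, 13/5)
obs 3: x=2 → posterior Dirichlet(10/3, 12/5, 11, 13/5)
obs 4: x=1 → posterior Dirichlet(10/3, 17/5, 11, 13/5)
obs 5: x=0 → posterior Dirichlet(13/3, 17/5, 11, 13/5)
obs 6: x=2 → posterior Dirichlet(13/3, 17/5, 12, 13/5)
obs 7: x=1 → posterior Dirichlet(13/3, 22/5, 12, 13/5)
obs 8: x=1 → posterior Dirichlet(13/3, 27/5, 12, 13/5)
obs 9: x=3 → posterior Dirichlet(13/3, 27/5, 12, 18/5)
obs 10: x=0 → posterior Dirichlet(16/3, 27/5, 12, 18/5)
obs 11: x=3 → posterior Dirichlet(16/3, 27/5, 12, 23/5)
obs 12: x=1 → posterior Dirichlet(16/3, 32/5, 12, 23/5)
obs 13: x=2 → posterior Dirichlet(16/3, 32/5, 13, 23/5)
obs 14: x=1 → posterior Dirichlet(16/3, 37/5, 13, 23/5)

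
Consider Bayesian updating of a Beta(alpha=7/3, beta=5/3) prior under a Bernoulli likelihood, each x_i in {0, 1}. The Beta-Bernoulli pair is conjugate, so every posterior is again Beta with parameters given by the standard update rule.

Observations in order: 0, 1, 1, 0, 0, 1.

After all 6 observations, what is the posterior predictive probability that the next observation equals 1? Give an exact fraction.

obs 1: x=0 → posterior Beta(7/3, 8/3)
obs 2: x=1 → posterior Beta(10/3, 8/3)
obs 3: x=1 → posterior Beta(13/3, 8/3)
obs 4: x=0 → posterior Beta(13/3, 11/3)
obs 5: x=0 → posterior Beta(13/3, 14/3)
obs 6: x=1 → posterior Beta(16/3, 14/3)

8/15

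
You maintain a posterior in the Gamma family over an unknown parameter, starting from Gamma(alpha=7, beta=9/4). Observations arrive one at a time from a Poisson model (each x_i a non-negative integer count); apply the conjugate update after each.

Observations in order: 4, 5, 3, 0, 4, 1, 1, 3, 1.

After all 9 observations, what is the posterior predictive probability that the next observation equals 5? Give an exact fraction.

213219281099249794796171900393009948730468750000000000000/2928644930813641516032715844013695341634232321209103400801

obs 1: x=4 → posterior Gamma(11, 13/4)
obs 2: x=5 → posterior Gamma(16, 17/4)
obs 3: x=3 → posterior Gamma(19, 21/4)
obs 4: x=0 → posterior Gamma(19, 25/4)
obs 5: x=4 → posterior Gamma(23, 29/4)
obs 6: x=1 → posterior Gamma(24, 33/4)
obs 7: x=1 → posterior Gamma(25, 37/4)
obs 8: x=3 → posterior Gamma(28, 41/4)
obs 9: x=1 → posterior Gamma(29, 45/4)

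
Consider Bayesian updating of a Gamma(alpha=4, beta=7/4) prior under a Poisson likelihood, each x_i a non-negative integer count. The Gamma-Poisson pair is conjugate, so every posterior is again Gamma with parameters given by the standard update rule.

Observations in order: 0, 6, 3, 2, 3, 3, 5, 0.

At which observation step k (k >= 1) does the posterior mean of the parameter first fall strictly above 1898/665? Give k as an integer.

k = 7

obs 1: x=0 → posterior Gamma(4, 11/4)
obs 2: x=6 → posterior Gamma(10, 15/4)
obs 3: x=3 → posterior Gamma(13, 19/4)
obs 4: x=2 → posterior Gamma(15, 23/4)
obs 5: x=3 → posterior Gamma(18, 27/4)
obs 6: x=3 → posterior Gamma(21, 31/4)
obs 7: x=5 → posterior Gamma(26, 35/4)
obs 8: x=0 → posterior Gamma(26, 39/4)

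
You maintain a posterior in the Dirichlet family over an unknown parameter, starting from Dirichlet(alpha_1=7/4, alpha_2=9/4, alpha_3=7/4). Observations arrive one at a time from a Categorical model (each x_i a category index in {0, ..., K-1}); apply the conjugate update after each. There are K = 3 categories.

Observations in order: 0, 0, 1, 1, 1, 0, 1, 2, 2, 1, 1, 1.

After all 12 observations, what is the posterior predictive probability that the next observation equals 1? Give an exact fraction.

37/71

obs 1: x=0 → posterior Dirichlet(11/4, 9/4, 7/4)
obs 2: x=0 → posterior Dirichlet(15/4, 9/4, 7/4)
obs 3: x=1 → posterior Dirichlet(15/4, 13/4, 7/4)
obs 4: x=1 → posterior Dirichlet(15/4, 17/4, 7/4)
obs 5: x=1 → posterior Dirichlet(15/4, 21/4, 7/4)
obs 6: x=0 → posterior Dirichlet(19/4, 21/4, 7/4)
obs 7: x=1 → posterior Dirichlet(19/4, 25/4, 7/4)
obs 8: x=2 → posterior Dirichlet(19/4, 25/4, 11/4)
obs 9: x=2 → posterior Dirichlet(19/4, 25/4, 15/4)
obs 10: x=1 → posterior Dirichlet(19/4, 29/4, 15/4)
obs 11: x=1 → posterior Dirichlet(19/4, 33/4, 15/4)
obs 12: x=1 → posterior Dirichlet(19/4, 37/4, 15/4)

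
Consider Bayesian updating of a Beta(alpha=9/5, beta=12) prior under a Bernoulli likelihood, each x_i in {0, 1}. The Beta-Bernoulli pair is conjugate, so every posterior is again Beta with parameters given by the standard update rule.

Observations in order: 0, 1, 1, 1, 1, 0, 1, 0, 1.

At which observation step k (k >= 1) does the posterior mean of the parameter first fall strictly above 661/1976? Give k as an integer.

obs 1: x=0 → posterior Beta(9/5, 13)
obs 2: x=1 → posterior Beta(14/5, 13)
obs 3: x=1 → posterior Beta(19/5, 13)
obs 4: x=1 → posterior Beta(24/5, 13)
obs 5: x=1 → posterior Beta(29/5, 13)
obs 6: x=0 → posterior Beta(29/5, 14)
obs 7: x=1 → posterior Beta(34/5, 14)
obs 8: x=0 → posterior Beta(34/5, 15)
obs 9: x=1 → posterior Beta(39/5, 15)

k = 9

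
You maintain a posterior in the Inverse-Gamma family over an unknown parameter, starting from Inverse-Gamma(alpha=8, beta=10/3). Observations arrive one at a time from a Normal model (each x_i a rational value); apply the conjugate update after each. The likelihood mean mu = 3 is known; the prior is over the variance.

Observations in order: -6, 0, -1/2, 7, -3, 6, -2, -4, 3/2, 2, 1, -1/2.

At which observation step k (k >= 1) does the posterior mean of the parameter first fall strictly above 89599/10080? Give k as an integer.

obs 1: x=-6 → posterior Inverse-Gamma(17/2, 263/6)
obs 2: x=0 → posterior Inverse-Gamma(9, 145/3)
obs 3: x=-1/2 → posterior Inverse-Gamma(19/2, 1307/24)
obs 4: x=7 → posterior Inverse-Gamma(10, 1499/24)
obs 5: x=-3 → posterior Inverse-Gamma(21/2, 1931/24)
obs 6: x=6 → posterior Inverse-Gamma(11, 2039/24)
obs 7: x=-2 → posterior Inverse-Gamma(23/2, 2339/24)
obs 8: x=-4 → posterior Inverse-Gamma(12, 2927/24)
obs 9: x=3/2 → posterior Inverse-Gamma(25/2, 1477/12)
obs 10: x=2 → posterior Inverse-Gamma(13, 1483/12)
obs 11: x=1 → posterior Inverse-Gamma(27/2, 1507/12)
obs 12: x=-1/2 → posterior Inverse-Gamma(14, 3161/24)

k = 7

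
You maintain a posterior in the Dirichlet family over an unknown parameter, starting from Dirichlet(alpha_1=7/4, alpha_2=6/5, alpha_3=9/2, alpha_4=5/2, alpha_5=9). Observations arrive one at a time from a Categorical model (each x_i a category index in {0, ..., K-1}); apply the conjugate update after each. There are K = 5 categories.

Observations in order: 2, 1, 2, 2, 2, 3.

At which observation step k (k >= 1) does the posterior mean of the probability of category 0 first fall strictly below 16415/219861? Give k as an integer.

obs 1: x=2 → posterior Dirichlet(7/4, 6/5, 11/2, 5/2, 9)
obs 2: x=1 → posterior Dirichlet(7/4, 11/5, 11/2, 5/2, 9)
obs 3: x=2 → posterior Dirichlet(7/4, 11/5, 13/2, 5/2, 9)
obs 4: x=2 → posterior Dirichlet(7/4, 11/5, 15/2, 5/2, 9)
obs 5: x=2 → posterior Dirichlet(7/4, 11/5, 17/2, 5/2, 9)
obs 6: x=3 → posterior Dirichlet(7/4, 11/5, 17/2, 7/2, 9)

k = 5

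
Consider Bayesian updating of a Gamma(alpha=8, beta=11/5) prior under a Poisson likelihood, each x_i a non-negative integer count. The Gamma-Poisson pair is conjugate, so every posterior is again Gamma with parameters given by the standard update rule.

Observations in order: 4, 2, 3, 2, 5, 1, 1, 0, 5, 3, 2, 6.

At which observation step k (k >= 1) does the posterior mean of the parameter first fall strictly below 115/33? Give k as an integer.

obs 1: x=4 → posterior Gamma(12, 16/5)
obs 2: x=2 → posterior Gamma(14, 21/5)
obs 3: x=3 → posterior Gamma(17, 26/5)
obs 4: x=2 → posterior Gamma(19, 31/5)
obs 5: x=5 → posterior Gamma(24, 36/5)
obs 6: x=1 → posterior Gamma(25, 41/5)
obs 7: x=1 → posterior Gamma(26, 46/5)
obs 8: x=0 → posterior Gamma(26, 51/5)
obs 9: x=5 → posterior Gamma(31, 56/5)
obs 10: x=3 → posterior Gamma(34, 61/5)
obs 11: x=2 → posterior Gamma(36, 66/5)
obs 12: x=6 → posterior Gamma(42, 71/5)

k = 2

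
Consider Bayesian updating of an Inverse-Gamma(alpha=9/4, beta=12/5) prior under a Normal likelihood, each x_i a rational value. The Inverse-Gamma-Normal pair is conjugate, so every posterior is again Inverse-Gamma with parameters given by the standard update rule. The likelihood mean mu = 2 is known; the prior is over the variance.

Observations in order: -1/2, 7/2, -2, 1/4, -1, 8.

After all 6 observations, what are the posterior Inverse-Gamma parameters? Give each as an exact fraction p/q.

alpha=21/4, beta=6189/160

obs 1: x=-1/2 → posterior Inverse-Gamma(11/4, 221/40)
obs 2: x=7/2 → posterior Inverse-Gamma(13/4, 133/20)
obs 3: x=-2 → posterior Inverse-Gamma(15/4, 293/20)
obs 4: x=1/4 → posterior Inverse-Gamma(17/4, 2589/160)
obs 5: x=-1 → posterior Inverse-Gamma(19/4, 3309/160)
obs 6: x=8 → posterior Inverse-Gamma(21/4, 6189/160)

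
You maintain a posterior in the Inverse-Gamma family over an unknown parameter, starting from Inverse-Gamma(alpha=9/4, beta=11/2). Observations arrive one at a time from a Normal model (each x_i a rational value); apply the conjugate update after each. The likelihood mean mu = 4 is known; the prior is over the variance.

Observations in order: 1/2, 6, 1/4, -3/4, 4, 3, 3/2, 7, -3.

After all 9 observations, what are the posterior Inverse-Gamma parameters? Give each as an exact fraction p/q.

alpha=27/4, beta=1033/16

obs 1: x=1/2 → posterior Inverse-Gamma(11/4, 93/8)
obs 2: x=6 → posterior Inverse-Gamma(13/4, 109/8)
obs 3: x=1/4 → posterior Inverse-Gamma(15/4, 661/32)
obs 4: x=-3/4 → posterior Inverse-Gamma(17/4, 511/16)
obs 5: x=4 → posterior Inverse-Gamma(19/4, 511/16)
obs 6: x=3 → posterior Inverse-Gamma(21/4, 519/16)
obs 7: x=3/2 → posterior Inverse-Gamma(23/4, 569/16)
obs 8: x=7 → posterior Inverse-Gamma(25/4, 641/16)
obs 9: x=-3 → posterior Inverse-Gamma(27/4, 1033/16)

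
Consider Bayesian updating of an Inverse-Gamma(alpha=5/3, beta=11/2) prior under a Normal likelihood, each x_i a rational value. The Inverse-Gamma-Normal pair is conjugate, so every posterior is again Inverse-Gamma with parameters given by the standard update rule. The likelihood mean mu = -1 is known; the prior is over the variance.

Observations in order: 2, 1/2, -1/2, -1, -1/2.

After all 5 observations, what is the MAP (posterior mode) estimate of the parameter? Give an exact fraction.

obs 1: x=2 → posterior Inverse-Gamma(13/6, 10)
obs 2: x=1/2 → posterior Inverse-Gamma(8/3, 89/8)
obs 3: x=-1/2 → posterior Inverse-Gamma(19/6, 45/4)
obs 4: x=-1 → posterior Inverse-Gamma(11/3, 45/4)
obs 5: x=-1/2 → posterior Inverse-Gamma(25/6, 91/8)

273/124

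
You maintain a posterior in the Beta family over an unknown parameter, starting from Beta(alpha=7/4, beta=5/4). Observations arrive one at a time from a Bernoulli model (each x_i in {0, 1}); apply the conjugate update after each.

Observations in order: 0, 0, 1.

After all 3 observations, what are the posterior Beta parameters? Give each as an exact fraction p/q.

obs 1: x=0 → posterior Beta(7/4, 9/4)
obs 2: x=0 → posterior Beta(7/4, 13/4)
obs 3: x=1 → posterior Beta(11/4, 13/4)

alpha=11/4, beta=13/4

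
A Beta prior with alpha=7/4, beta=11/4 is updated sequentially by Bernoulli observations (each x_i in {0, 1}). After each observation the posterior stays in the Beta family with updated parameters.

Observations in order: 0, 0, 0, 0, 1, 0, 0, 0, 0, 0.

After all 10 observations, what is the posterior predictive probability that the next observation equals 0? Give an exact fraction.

obs 1: x=0 → posterior Beta(7/4, 15/4)
obs 2: x=0 → posterior Beta(7/4, 19/4)
obs 3: x=0 → posterior Beta(7/4, 23/4)
obs 4: x=0 → posterior Beta(7/4, 27/4)
obs 5: x=1 → posterior Beta(11/4, 27/4)
obs 6: x=0 → posterior Beta(11/4, 31/4)
obs 7: x=0 → posterior Beta(11/4, 35/4)
obs 8: x=0 → posterior Beta(11/4, 39/4)
obs 9: x=0 → posterior Beta(11/4, 43/4)
obs 10: x=0 → posterior Beta(11/4, 47/4)

47/58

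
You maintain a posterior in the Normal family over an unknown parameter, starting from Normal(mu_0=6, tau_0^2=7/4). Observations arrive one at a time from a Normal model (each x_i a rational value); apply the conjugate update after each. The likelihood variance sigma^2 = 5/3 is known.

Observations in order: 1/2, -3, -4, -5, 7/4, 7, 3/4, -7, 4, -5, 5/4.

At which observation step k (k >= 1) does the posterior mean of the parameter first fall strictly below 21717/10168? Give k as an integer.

obs 1: x=1/2 → posterior Normal(261/82, 35/41)
obs 2: x=-3 → posterior Normal(135/124, 35/62)
obs 3: x=-4 → posterior Normal(-33/166, 35/83)
obs 4: x=-5 → posterior Normal(-243/208, 35/104)
obs 5: x=7/4 → posterior Normal(-339/500, 7/25)
obs 6: x=7 → posterior Normal(249/584, 35/146)
obs 7: x=3/4 → posterior Normal(78/167, 35/167)
obs 8: x=-7 → posterior Normal(-69/188, 35/188)
obs 9: x=4 → posterior Normal(15/209, 35/209)
obs 10: x=-5 → posterior Normal(-9/23, 7/46)
obs 11: x=5/4 → posterior Normal(-255/1004, 35/251)

k = 2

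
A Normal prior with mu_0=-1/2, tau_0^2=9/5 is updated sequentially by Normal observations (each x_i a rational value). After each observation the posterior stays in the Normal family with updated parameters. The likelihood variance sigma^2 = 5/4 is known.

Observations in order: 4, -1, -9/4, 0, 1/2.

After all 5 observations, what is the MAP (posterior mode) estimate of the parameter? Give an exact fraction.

13/82

obs 1: x=4 → posterior Normal(263/122, 45/61)
obs 2: x=-1 → posterior Normal(191/194, 45/97)
obs 3: x=-9/4 → posterior Normal(29/266, 45/133)
obs 4: x=0 → posterior Normal(29/338, 45/169)
obs 5: x=1/2 → posterior Normal(13/82, 9/41)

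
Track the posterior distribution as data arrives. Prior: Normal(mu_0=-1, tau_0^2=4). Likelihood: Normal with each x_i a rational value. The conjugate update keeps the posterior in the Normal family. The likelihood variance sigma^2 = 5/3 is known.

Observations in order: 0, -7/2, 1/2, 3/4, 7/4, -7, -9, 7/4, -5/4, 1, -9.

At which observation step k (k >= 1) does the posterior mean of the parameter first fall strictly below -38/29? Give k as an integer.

k = 2

obs 1: x=0 → posterior Normal(-5/17, 20/17)
obs 2: x=-7/2 → posterior Normal(-47/29, 20/29)
obs 3: x=1/2 → posterior Normal(-1, 20/41)
obs 4: x=3/4 → posterior Normal(-32/53, 20/53)
obs 5: x=7/4 → posterior Normal(-11/65, 4/13)
obs 6: x=-7 → posterior Normal(-95/77, 20/77)
obs 7: x=-9 → posterior Normal(-203/89, 20/89)
obs 8: x=7/4 → posterior Normal(-182/101, 20/101)
obs 9: x=-5/4 → posterior Normal(-197/113, 20/113)
obs 10: x=1 → posterior Normal(-37/25, 4/25)
obs 11: x=-9 → posterior Normal(-293/137, 20/137)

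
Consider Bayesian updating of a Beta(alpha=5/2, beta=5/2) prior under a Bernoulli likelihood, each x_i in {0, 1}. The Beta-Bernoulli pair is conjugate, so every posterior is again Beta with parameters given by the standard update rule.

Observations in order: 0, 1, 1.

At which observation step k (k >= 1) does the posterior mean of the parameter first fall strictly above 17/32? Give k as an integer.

obs 1: x=0 → posterior Beta(5/2, 7/2)
obs 2: x=1 → posterior Beta(7/2, 7/2)
obs 3: x=1 → posterior Beta(9/2, 7/2)

k = 3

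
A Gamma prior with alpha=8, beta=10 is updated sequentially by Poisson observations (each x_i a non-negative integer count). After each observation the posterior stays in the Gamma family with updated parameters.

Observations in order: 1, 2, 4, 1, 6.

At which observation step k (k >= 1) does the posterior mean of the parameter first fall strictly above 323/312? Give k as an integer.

k = 3

obs 1: x=1 → posterior Gamma(9, 11)
obs 2: x=2 → posterior Gamma(11, 12)
obs 3: x=4 → posterior Gamma(15, 13)
obs 4: x=1 → posterior Gamma(16, 14)
obs 5: x=6 → posterior Gamma(22, 15)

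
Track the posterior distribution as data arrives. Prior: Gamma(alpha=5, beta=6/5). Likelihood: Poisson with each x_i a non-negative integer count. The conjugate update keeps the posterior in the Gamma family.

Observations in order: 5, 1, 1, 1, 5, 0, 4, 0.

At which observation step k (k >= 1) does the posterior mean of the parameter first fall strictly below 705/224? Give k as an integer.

k = 3

obs 1: x=5 → posterior Gamma(10, 11/5)
obs 2: x=1 → posterior Gamma(11, 16/5)
obs 3: x=1 → posterior Gamma(12, 21/5)
obs 4: x=1 → posterior Gamma(13, 26/5)
obs 5: x=5 → posterior Gamma(18, 31/5)
obs 6: x=0 → posterior Gamma(18, 36/5)
obs 7: x=4 → posterior Gamma(22, 41/5)
obs 8: x=0 → posterior Gamma(22, 46/5)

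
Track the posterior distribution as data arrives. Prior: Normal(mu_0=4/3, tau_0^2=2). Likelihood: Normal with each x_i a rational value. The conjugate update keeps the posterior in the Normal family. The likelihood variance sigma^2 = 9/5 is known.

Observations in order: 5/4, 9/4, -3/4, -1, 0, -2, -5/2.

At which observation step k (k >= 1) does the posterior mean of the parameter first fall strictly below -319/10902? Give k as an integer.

obs 1: x=5/4 → posterior Normal(49/38, 18/19)
obs 2: x=9/4 → posterior Normal(47/29, 18/29)
obs 3: x=-3/4 → posterior Normal(79/78, 6/13)
obs 4: x=-1 → posterior Normal(59/98, 18/49)
obs 5: x=0 → posterior Normal(1/2, 18/59)
obs 6: x=-2 → posterior Normal(19/138, 6/23)
obs 7: x=-5/2 → posterior Normal(-31/158, 18/79)

k = 7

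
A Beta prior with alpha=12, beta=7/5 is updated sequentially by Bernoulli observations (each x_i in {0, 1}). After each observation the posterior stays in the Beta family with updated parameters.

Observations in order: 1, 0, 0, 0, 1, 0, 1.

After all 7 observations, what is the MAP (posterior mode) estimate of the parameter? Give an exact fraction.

obs 1: x=1 → posterior Beta(13, 7/5)
obs 2: x=0 → posterior Beta(13, 12/5)
obs 3: x=0 → posterior Beta(13, 17/5)
obs 4: x=0 → posterior Beta(13, 22/5)
obs 5: x=1 → posterior Beta(14, 22/5)
obs 6: x=0 → posterior Beta(14, 27/5)
obs 7: x=1 → posterior Beta(15, 27/5)

35/46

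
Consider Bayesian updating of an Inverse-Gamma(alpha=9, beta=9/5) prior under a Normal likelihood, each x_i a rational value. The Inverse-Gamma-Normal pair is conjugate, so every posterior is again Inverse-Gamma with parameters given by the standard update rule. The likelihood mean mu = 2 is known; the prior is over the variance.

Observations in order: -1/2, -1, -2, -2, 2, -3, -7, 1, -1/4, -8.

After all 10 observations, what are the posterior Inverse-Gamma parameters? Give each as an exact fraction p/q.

obs 1: x=-1/2 → posterior Inverse-Gamma(19/2, 197/40)
obs 2: x=-1 → posterior Inverse-Gamma(10, 377/40)
obs 3: x=-2 → posterior Inverse-Gamma(21/2, 697/40)
obs 4: x=-2 → posterior Inverse-Gamma(11, 1017/40)
obs 5: x=2 → posterior Inverse-Gamma(23/2, 1017/40)
obs 6: x=-3 → posterior Inverse-Gamma(12, 1517/40)
obs 7: x=-7 → posterior Inverse-Gamma(25/2, 3137/40)
obs 8: x=1 → posterior Inverse-Gamma(13, 3157/40)
obs 9: x=-1/4 → posterior Inverse-Gamma(27/2, 13033/160)
obs 10: x=-8 → posterior Inverse-Gamma(14, 21033/160)

alpha=14, beta=21033/160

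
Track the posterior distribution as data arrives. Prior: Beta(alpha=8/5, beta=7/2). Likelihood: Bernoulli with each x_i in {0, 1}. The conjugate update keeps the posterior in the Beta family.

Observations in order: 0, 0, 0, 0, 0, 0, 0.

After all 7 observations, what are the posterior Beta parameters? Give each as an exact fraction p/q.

alpha=8/5, beta=21/2

obs 1: x=0 → posterior Beta(8/5, 9/2)
obs 2: x=0 → posterior Beta(8/5, 11/2)
obs 3: x=0 → posterior Beta(8/5, 13/2)
obs 4: x=0 → posterior Beta(8/5, 15/2)
obs 5: x=0 → posterior Beta(8/5, 17/2)
obs 6: x=0 → posterior Beta(8/5, 19/2)
obs 7: x=0 → posterior Beta(8/5, 21/2)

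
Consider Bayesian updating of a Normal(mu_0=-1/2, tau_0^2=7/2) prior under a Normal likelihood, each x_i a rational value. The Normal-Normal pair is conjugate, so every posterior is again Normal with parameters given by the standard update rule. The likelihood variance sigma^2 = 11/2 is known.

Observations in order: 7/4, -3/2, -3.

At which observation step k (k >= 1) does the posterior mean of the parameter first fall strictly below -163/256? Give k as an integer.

k = 3

obs 1: x=7/4 → posterior Normal(3/8, 77/36)
obs 2: x=-3/2 → posterior Normal(-3/20, 77/50)
obs 3: x=-3 → posterior Normal(-99/128, 77/64)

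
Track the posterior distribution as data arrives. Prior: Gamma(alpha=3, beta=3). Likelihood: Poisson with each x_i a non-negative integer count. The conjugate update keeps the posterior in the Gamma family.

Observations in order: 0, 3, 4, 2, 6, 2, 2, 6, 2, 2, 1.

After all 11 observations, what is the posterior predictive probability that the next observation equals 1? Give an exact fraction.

730496034217947028215868268167649296384/3235799124554918962530791759490966796875

obs 1: x=0 → posterior Gamma(3, 4)
obs 2: x=3 → posterior Gamma(6, 5)
obs 3: x=4 → posterior Gamma(10, 6)
obs 4: x=2 → posterior Gamma(12, 7)
obs 5: x=6 → posterior Gamma(18, 8)
obs 6: x=2 → posterior Gamma(20, 9)
obs 7: x=2 → posterior Gamma(22, 10)
obs 8: x=6 → posterior Gamma(28, 11)
obs 9: x=2 → posterior Gamma(30, 12)
obs 10: x=2 → posterior Gamma(32, 13)
obs 11: x=1 → posterior Gamma(33, 14)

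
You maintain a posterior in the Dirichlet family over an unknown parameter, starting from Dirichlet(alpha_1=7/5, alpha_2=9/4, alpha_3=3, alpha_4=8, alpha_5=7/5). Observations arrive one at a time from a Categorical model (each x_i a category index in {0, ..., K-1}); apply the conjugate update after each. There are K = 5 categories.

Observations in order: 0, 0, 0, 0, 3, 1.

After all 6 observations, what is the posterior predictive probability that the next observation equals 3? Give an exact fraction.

obs 1: x=0 → posterior Dirichlet(12/5, 9/4, 3, 8, 7/5)
obs 2: x=0 → posterior Dirichlet(17/5, 9/4, 3, 8, 7/5)
obs 3: x=0 → posterior Dirichlet(22/5, 9/4, 3, 8, 7/5)
obs 4: x=0 → posterior Dirichlet(27/5, 9/4, 3, 8, 7/5)
obs 5: x=3 → posterior Dirichlet(27/5, 9/4, 3, 9, 7/5)
obs 6: x=1 → posterior Dirichlet(27/5, 13/4, 3, 9, 7/5)

20/49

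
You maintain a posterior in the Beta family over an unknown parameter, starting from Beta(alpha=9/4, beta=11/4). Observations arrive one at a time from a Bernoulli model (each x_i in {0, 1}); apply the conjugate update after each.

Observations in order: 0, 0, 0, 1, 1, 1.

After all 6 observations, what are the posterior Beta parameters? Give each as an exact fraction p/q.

obs 1: x=0 → posterior Beta(9/4, 15/4)
obs 2: x=0 → posterior Beta(9/4, 19/4)
obs 3: x=0 → posterior Beta(9/4, 23/4)
obs 4: x=1 → posterior Beta(13/4, 23/4)
obs 5: x=1 → posterior Beta(17/4, 23/4)
obs 6: x=1 → posterior Beta(21/4, 23/4)

alpha=21/4, beta=23/4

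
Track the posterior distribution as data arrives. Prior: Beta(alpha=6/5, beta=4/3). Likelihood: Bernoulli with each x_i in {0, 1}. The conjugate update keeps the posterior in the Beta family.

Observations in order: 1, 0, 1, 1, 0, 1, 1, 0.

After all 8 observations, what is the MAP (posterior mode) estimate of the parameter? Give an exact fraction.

obs 1: x=1 → posterior Beta(11/5, 4/3)
obs 2: x=0 → posterior Beta(11/5, 7/3)
obs 3: x=1 → posterior Beta(16/5, 7/3)
obs 4: x=1 → posterior Beta(21/5, 7/3)
obs 5: x=0 → posterior Beta(21/5, 10/3)
obs 6: x=1 → posterior Beta(26/5, 10/3)
obs 7: x=1 → posterior Beta(31/5, 10/3)
obs 8: x=0 → posterior Beta(31/5, 13/3)

39/64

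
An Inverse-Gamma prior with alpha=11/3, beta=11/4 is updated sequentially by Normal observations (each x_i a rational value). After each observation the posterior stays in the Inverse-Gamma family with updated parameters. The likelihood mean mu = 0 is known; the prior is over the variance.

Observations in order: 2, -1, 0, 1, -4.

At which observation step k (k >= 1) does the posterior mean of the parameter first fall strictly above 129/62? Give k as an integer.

k = 5

obs 1: x=2 → posterior Inverse-Gamma(25/6, 19/4)
obs 2: x=-1 → posterior Inverse-Gamma(14/3, 21/4)
obs 3: x=0 → posterior Inverse-Gamma(31/6, 21/4)
obs 4: x=1 → posterior Inverse-Gamma(17/3, 23/4)
obs 5: x=-4 → posterior Inverse-Gamma(37/6, 55/4)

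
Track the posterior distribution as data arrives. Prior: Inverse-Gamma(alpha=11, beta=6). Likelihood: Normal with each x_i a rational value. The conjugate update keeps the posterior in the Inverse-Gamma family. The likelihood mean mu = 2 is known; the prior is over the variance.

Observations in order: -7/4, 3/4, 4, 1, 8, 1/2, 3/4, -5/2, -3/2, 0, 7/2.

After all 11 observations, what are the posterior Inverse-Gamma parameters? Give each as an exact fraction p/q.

obs 1: x=-7/4 → posterior Inverse-Gamma(23/2, 417/32)
obs 2: x=3/4 → posterior Inverse-Gamma(12, 221/16)
obs 3: x=4 → posterior Inverse-Gamma(25/2, 253/16)
obs 4: x=1 → posterior Inverse-Gamma(13, 261/16)
obs 5: x=8 → posterior Inverse-Gamma(27/2, 549/16)
obs 6: x=1/2 → posterior Inverse-Gamma(14, 567/16)
obs 7: x=3/4 → posterior Inverse-Gamma(29/2, 1159/32)
obs 8: x=-5/2 → posterior Inverse-Gamma(15, 1483/32)
obs 9: x=-3/2 → posterior Inverse-Gamma(31/2, 1679/32)
obs 10: x=0 → posterior Inverse-Gamma(16, 1743/32)
obs 11: x=7/2 → posterior Inverse-Gamma(33/2, 1779/32)

alpha=33/2, beta=1779/32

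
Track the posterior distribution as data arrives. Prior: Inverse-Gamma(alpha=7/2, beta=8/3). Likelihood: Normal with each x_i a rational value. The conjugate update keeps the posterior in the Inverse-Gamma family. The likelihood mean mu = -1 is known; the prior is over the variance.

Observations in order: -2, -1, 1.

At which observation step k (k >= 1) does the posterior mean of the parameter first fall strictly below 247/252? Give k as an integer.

k = 2

obs 1: x=-2 → posterior Inverse-Gamma(4, 19/6)
obs 2: x=-1 → posterior Inverse-Gamma(9/2, 19/6)
obs 3: x=1 → posterior Inverse-Gamma(5, 31/6)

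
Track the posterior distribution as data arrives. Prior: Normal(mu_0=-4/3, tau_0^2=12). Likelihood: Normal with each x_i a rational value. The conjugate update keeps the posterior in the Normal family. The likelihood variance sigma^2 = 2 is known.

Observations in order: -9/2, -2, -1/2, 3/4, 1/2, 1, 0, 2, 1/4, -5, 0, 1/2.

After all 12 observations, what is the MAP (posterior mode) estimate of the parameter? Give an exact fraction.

obs 1: x=-9/2 → posterior Normal(-85/21, 12/7)
obs 2: x=-2 → posterior Normal(-121/39, 12/13)
obs 3: x=-1/2 → posterior Normal(-130/57, 12/19)
obs 4: x=3/4 → posterior Normal(-233/150, 12/25)
obs 5: x=1/2 → posterior Normal(-215/186, 12/31)
obs 6: x=1 → posterior Normal(-179/222, 12/37)
obs 7: x=0 → posterior Normal(-179/258, 12/43)
obs 8: x=2 → posterior Normal(-107/294, 12/49)
obs 9: x=1/4 → posterior Normal(-49/165, 12/55)
obs 10: x=-5 → posterior Normal(-139/183, 12/61)
obs 11: x=0 → posterior Normal(-139/201, 12/67)
obs 12: x=1/2 → posterior Normal(-130/219, 12/73)

-130/219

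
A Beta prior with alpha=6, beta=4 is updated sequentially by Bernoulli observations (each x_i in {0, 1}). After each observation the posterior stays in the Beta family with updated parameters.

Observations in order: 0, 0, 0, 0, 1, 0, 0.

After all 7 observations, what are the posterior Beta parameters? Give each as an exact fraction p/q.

alpha=7, beta=10

obs 1: x=0 → posterior Beta(6, 5)
obs 2: x=0 → posterior Beta(6, 6)
obs 3: x=0 → posterior Beta(6, 7)
obs 4: x=0 → posterior Beta(6, 8)
obs 5: x=1 → posterior Beta(7, 8)
obs 6: x=0 → posterior Beta(7, 9)
obs 7: x=0 → posterior Beta(7, 10)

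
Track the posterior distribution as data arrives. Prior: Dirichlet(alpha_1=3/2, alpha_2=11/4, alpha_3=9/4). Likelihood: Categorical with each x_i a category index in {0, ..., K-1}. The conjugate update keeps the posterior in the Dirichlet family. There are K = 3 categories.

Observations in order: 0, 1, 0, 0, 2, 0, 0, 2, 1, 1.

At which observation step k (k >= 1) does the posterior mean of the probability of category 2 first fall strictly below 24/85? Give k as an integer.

k = 2

obs 1: x=0 → posterior Dirichlet(5/2, 11/4, 9/4)
obs 2: x=1 → posterior Dirichlet(5/2, 15/4, 9/4)
obs 3: x=0 → posterior Dirichlet(7/2, 15/4, 9/4)
obs 4: x=0 → posterior Dirichlet(9/2, 15/4, 9/4)
obs 5: x=2 → posterior Dirichlet(9/2, 15/4, 13/4)
obs 6: x=0 → posterior Dirichlet(11/2, 15/4, 13/4)
obs 7: x=0 → posterior Dirichlet(13/2, 15/4, 13/4)
obs 8: x=2 → posterior Dirichlet(13/2, 15/4, 17/4)
obs 9: x=1 → posterior Dirichlet(13/2, 19/4, 17/4)
obs 10: x=1 → posterior Dirichlet(13/2, 23/4, 17/4)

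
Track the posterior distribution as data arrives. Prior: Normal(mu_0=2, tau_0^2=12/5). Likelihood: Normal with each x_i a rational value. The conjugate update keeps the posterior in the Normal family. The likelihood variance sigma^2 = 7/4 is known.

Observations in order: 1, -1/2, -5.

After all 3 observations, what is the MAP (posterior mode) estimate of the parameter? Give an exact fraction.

obs 1: x=1 → posterior Normal(118/83, 84/83)
obs 2: x=-1/2 → posterior Normal(94/131, 84/131)
obs 3: x=-5 → posterior Normal(-146/179, 84/179)

-146/179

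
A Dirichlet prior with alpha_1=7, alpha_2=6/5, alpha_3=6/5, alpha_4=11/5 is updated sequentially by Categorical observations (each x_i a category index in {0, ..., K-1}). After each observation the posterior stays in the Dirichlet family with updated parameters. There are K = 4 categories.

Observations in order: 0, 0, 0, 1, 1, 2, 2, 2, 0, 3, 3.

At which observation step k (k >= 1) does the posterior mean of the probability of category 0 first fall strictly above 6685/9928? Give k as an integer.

k = 3

obs 1: x=0 → posterior Dirichlet(8, 6/5, 6/5, 11/5)
obs 2: x=0 → posterior Dirichlet(9, 6/5, 6/5, 11/5)
obs 3: x=0 → posterior Dirichlet(10, 6/5, 6/5, 11/5)
obs 4: x=1 → posterior Dirichlet(10, 11/5, 6/5, 11/5)
obs 5: x=1 → posterior Dirichlet(10, 16/5, 6/5, 11/5)
obs 6: x=2 → posterior Dirichlet(10, 16/5, 11/5, 11/5)
obs 7: x=2 → posterior Dirichlet(10, 16/5, 16/5, 11/5)
obs 8: x=2 → posterior Dirichlet(10, 16/5, 21/5, 11/5)
obs 9: x=0 → posterior Dirichlet(11, 16/5, 21/5, 11/5)
obs 10: x=3 → posterior Dirichlet(11, 16/5, 21/5, 16/5)
obs 11: x=3 → posterior Dirichlet(11, 16/5, 21/5, 21/5)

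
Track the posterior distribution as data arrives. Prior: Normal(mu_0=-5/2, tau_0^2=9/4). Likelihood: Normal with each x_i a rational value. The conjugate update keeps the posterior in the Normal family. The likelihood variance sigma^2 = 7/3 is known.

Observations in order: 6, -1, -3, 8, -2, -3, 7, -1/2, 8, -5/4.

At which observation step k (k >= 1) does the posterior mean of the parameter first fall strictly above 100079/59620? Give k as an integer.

obs 1: x=6 → posterior Normal(92/55, 63/55)
obs 2: x=-1 → posterior Normal(65/82, 63/82)
obs 3: x=-3 → posterior Normal(-16/109, 63/109)
obs 4: x=8 → posterior Normal(25/17, 63/136)
obs 5: x=-2 → posterior Normal(146/163, 63/163)
obs 6: x=-3 → posterior Normal(13/38, 63/190)
obs 7: x=7 → posterior Normal(254/217, 9/31)
obs 8: x=-1/2 → posterior Normal(481/488, 63/244)
obs 9: x=8 → posterior Normal(913/542, 63/271)
obs 10: x=-5/4 → posterior Normal(1691/1192, 63/298)

k = 9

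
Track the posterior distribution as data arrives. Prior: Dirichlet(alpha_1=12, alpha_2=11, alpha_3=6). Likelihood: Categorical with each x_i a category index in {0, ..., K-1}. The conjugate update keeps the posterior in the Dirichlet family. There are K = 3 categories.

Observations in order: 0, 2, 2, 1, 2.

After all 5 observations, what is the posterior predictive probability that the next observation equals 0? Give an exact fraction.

13/34

obs 1: x=0 → posterior Dirichlet(13, 11, 6)
obs 2: x=2 → posterior Dirichlet(13, 11, 7)
obs 3: x=2 → posterior Dirichlet(13, 11, 8)
obs 4: x=1 → posterior Dirichlet(13, 12, 8)
obs 5: x=2 → posterior Dirichlet(13, 12, 9)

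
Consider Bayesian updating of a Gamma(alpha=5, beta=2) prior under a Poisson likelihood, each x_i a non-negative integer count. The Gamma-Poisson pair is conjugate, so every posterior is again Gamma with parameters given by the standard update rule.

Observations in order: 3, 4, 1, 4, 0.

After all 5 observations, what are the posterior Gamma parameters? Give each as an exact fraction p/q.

alpha=17, beta=7

obs 1: x=3 → posterior Gamma(8, 3)
obs 2: x=4 → posterior Gamma(12, 4)
obs 3: x=1 → posterior Gamma(13, 5)
obs 4: x=4 → posterior Gamma(17, 6)
obs 5: x=0 → posterior Gamma(17, 7)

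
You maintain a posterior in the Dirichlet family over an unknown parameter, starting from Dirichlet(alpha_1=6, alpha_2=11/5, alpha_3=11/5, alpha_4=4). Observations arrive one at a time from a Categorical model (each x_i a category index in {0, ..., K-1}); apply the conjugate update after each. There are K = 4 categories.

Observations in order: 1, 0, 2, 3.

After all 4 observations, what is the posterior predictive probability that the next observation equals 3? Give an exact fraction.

obs 1: x=1 → posterior Dirichlet(6, 16/5, 11/5, 4)
obs 2: x=0 → posterior Dirichlet(7, 16/5, 11/5, 4)
obs 3: x=2 → posterior Dirichlet(7, 16/5, 16/5, 4)
obs 4: x=3 → posterior Dirichlet(7, 16/5, 16/5, 5)

25/92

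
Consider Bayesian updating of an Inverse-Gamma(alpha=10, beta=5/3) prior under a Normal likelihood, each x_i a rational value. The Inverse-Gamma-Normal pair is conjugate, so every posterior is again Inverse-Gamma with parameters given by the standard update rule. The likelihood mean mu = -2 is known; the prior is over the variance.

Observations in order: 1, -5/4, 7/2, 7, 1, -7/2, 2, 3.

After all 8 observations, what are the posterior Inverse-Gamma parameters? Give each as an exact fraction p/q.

obs 1: x=1 → posterior Inverse-Gamma(21/2, 37/6)
obs 2: x=-5/4 → posterior Inverse-Gamma(11, 619/96)
obs 3: x=7/2 → posterior Inverse-Gamma(23/2, 2071/96)
obs 4: x=7 → posterior Inverse-Gamma(12, 5959/96)
obs 5: x=1 → posterior Inverse-Gamma(25/2, 6391/96)
obs 6: x=-7/2 → posterior Inverse-Gamma(13, 6499/96)
obs 7: x=2 → posterior Inverse-Gamma(27/2, 7267/96)
obs 8: x=3 → posterior Inverse-Gamma(14, 8467/96)

alpha=14, beta=8467/96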